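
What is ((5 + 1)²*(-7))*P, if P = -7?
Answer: 1764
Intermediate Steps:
((5 + 1)²*(-7))*P = ((5 + 1)²*(-7))*(-7) = (6²*(-7))*(-7) = (36*(-7))*(-7) = -252*(-7) = 1764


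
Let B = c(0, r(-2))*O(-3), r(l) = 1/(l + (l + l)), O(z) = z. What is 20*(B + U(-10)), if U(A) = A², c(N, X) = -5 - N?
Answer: 2300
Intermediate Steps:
r(l) = 1/(3*l) (r(l) = 1/(l + 2*l) = 1/(3*l))
B = 15 (B = (-5 - 1*0)*(-3) = (-5 + 0)*(-3) = -5*(-3) = 15)
20*(B + U(-10)) = 20*(15 + (-10)²) = 20*(15 + 100) = 20*115 = 2300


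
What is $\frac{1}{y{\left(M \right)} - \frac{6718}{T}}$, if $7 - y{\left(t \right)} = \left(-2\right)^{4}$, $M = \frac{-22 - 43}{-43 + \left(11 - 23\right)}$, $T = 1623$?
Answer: $- \frac{1623}{21325} \approx -0.076108$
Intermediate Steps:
$M = \frac{13}{11}$ ($M = - \frac{65}{-43 + \left(11 - 23\right)} = - \frac{65}{-43 - 12} = - \frac{65}{-55} = \left(-65\right) \left(- \frac{1}{55}\right) = \frac{13}{11} \approx 1.1818$)
$y{\left(t \right)} = -9$ ($y{\left(t \right)} = 7 - \left(-2\right)^{4} = 7 - 16 = -9$)
$\frac{1}{y{\left(M \right)} - \frac{6718}{T}} = \frac{1}{-9 - \frac{6718}{1623}} = \frac{1}{- \frac{21325}{1623}} = - \frac{1623}{21325}$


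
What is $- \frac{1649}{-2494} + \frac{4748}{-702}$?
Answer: $- \frac{5341957}{875394} \approx -6.1023$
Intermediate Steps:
$- \frac{1649}{-2494} + \frac{4748}{-702} = \left(-1649\right) \left(- \frac{1}{2494}\right) + 4748 \left(- \frac{1}{702}\right) = \frac{1649}{2494} - \frac{2374}{351} = - \frac{5341957}{875394}$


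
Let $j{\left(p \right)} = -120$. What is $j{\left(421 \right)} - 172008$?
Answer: $-172128$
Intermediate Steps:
$j{\left(421 \right)} - 172008 = -120 - 172008 = -172128$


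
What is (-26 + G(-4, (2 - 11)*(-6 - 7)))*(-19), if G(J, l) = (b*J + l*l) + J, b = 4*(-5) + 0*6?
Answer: -261041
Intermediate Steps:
b = -20 (b = -20 + 0 = -20)
G(J, l) = l² - 19*J (G(J, l) = (-20*J + l*l) + J = (-20*J + l²) + J = (l² - 20*J) + J = l² - 19*J)
(-26 + G(-4, (2 - 11)*(-6 - 7)))*(-19) = (-26 + (((2 - 11)*(-6 - 7))² - 19*(-4)))*(-19) = (-26 + ((-9*(-13))² + 76))*(-19) = (-26 + (117² + 76))*(-19) = (-26 + (13689 + 76))*(-19) = (-26 + 13765)*(-19) = 13739*(-19) = -261041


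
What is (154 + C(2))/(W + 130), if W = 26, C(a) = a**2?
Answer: 79/78 ≈ 1.0128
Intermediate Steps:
(154 + C(2))/(W + 130) = (154 + 2**2)/(26 + 130) = (154 + 4)/156 = 158*(1/156) = 79/78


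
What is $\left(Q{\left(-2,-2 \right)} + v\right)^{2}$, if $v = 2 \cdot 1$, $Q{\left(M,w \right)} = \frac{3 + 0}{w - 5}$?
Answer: $\frac{121}{49} \approx 2.4694$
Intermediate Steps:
$Q{\left(M,w \right)} = \frac{3}{-5 + w}$
$v = 2$
$\left(Q{\left(-2,-2 \right)} + v\right)^{2} = \left(\frac{3}{-5 - 2} + 2\right)^{2} = \left(\frac{3}{-7} + 2\right)^{2} = \left(3 \left(- \frac{1}{7}\right) + 2\right)^{2} = \left(- \frac{3}{7} + 2\right)^{2} = \left(\frac{11}{7}\right)^{2} = \frac{121}{49}$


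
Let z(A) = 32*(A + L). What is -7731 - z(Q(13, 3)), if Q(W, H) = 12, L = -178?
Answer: -2419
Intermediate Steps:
z(A) = -5696 + 32*A (z(A) = 32*(A - 178) = 32*(-178 + A) = -5696 + 32*A)
-7731 - z(Q(13, 3)) = -7731 - (-5696 + 32*12) = -7731 - (-5696 + 384) = -7731 - 1*(-5312) = -7731 + 5312 = -2419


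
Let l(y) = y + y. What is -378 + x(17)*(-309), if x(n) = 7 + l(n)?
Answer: -13047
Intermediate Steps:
l(y) = 2*y
x(n) = 7 + 2*n
-378 + x(17)*(-309) = -378 + (7 + 2*17)*(-309) = -378 + (7 + 34)*(-309) = -378 + 41*(-309) = -378 - 12669 = -13047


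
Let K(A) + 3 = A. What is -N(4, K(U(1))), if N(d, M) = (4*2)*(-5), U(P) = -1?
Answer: 40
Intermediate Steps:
K(A) = -3 + A
N(d, M) = -40 (N(d, M) = 8*(-5) = -40)
-N(4, K(U(1))) = -1*(-40) = 40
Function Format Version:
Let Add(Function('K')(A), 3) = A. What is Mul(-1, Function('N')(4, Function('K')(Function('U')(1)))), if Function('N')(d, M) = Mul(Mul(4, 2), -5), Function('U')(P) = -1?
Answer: 40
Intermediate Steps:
Function('K')(A) = Add(-3, A)
Function('N')(d, M) = -40 (Function('N')(d, M) = Mul(8, -5) = -40)
Mul(-1, Function('N')(4, Function('K')(Function('U')(1)))) = Mul(-1, -40) = 40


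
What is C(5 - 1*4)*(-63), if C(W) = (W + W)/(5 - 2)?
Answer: -42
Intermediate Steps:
C(W) = 2*W/3 (C(W) = (2*W)/3 = (2*W)*(1/3) = 2*W/3)
C(5 - 1*4)*(-63) = (2*(5 - 1*4)/3)*(-63) = (2*(5 - 4)/3)*(-63) = ((2/3)*1)*(-63) = (2/3)*(-63) = -42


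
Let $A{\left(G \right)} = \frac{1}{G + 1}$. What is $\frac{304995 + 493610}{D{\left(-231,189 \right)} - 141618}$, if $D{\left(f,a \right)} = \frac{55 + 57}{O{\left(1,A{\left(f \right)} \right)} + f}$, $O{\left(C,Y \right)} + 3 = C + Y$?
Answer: $- \frac{42798040555}{7589475998} \approx -5.6391$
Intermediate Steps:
$A{\left(G \right)} = \frac{1}{1 + G}$
$O{\left(C,Y \right)} = -3 + C + Y$ ($O{\left(C,Y \right)} = -3 + \left(C + Y\right) = -3 + C + Y$)
$D{\left(f,a \right)} = \frac{112}{-2 + f + \frac{1}{1 + f}}$ ($D{\left(f,a \right)} = \frac{55 + 57}{\left(-3 + 1 + \frac{1}{1 + f}\right) + f} = \frac{112}{\left(-2 + \frac{1}{1 + f}\right) + f} = \frac{112}{-2 + f + \frac{1}{1 + f}}$)
$\frac{304995 + 493610}{D{\left(-231,189 \right)} - 141618} = \frac{304995 + 493610}{\frac{112 \left(1 - 231\right)}{-1 + \left(-231\right)^{2} - -231} - 141618} = \frac{798605}{112 \frac{1}{-1 + 53361 + 231} \left(-230\right) - 141618} = \frac{798605}{112 \cdot \frac{1}{53591} \left(-230\right) - 141618} = \frac{798605}{- \frac{25760}{53591} - 141618} = \frac{798605}{- \frac{7589475998}{53591}} = 798605 \left(- \frac{53591}{7589475998}\right) = - \frac{42798040555}{7589475998}$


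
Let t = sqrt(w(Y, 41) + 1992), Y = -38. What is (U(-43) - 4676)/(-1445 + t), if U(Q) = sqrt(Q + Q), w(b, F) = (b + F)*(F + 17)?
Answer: 6756820/2085859 + 88844*sqrt(6)/2085859 - 1445*I*sqrt(86)/2085859 - 38*I*sqrt(129)/2085859 ≈ 3.3437 - 0.0066313*I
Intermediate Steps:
w(b, F) = (17 + F)*(F + b) (w(b, F) = (F + b)*(17 + F) = (17 + F)*(F + b))
t = 19*sqrt(6) (t = sqrt((41**2 + 17*41 + 17*(-38) + 41*(-38)) + 1992) = sqrt((1681 + 697 - 646 - 1558) + 1992) = sqrt(174 + 1992) = sqrt(2166) = 19*sqrt(6) ≈ 46.540)
U(Q) = sqrt(2)*sqrt(Q) (U(Q) = sqrt(2*Q) = sqrt(2)*sqrt(Q))
(U(-43) - 4676)/(-1445 + t) = (sqrt(2)*sqrt(-43) - 4676)/(-1445 + 19*sqrt(6)) = (sqrt(2)*(I*sqrt(43)) - 4676)/(-1445 + 19*sqrt(6)) = (I*sqrt(86) - 4676)/(-1445 + 19*sqrt(6)) = (-4676 + I*sqrt(86))/(-1445 + 19*sqrt(6))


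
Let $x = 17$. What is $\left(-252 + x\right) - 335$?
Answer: $-570$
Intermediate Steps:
$\left(-252 + x\right) - 335 = \left(-252 + 17\right) - 335 = -235 - 335 = -570$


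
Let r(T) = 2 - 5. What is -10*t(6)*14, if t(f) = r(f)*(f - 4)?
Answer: 840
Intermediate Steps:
r(T) = -3
t(f) = 12 - 3*f (t(f) = -3*(f - 4) = -3*(-4 + f) = 12 - 3*f)
-10*t(6)*14 = -10*(12 - 3*6)*14 = -10*(12 - 18)*14 = -10*(-6)*14 = 60*14 = 840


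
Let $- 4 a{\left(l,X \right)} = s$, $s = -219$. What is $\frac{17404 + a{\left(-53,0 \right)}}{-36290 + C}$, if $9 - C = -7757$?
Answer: $- \frac{69835}{114096} \approx -0.61207$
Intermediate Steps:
$a{\left(l,X \right)} = \frac{219}{4}$ ($a{\left(l,X \right)} = \left(- \frac{1}{4}\right) \left(-219\right) = \frac{219}{4}$)
$C = 7766$ ($C = 9 - -7757 = 9 + 7757 = 7766$)
$\frac{17404 + a{\left(-53,0 \right)}}{-36290 + C} = \frac{17404 + \frac{219}{4}}{-36290 + 7766} = \frac{69835}{4 \left(-28524\right)} = \frac{69835}{4} \left(- \frac{1}{28524}\right) = - \frac{69835}{114096}$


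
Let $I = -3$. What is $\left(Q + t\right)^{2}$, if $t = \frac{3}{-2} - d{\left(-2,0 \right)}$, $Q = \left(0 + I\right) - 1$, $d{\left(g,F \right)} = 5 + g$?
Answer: $\frac{289}{4} \approx 72.25$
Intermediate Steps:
$Q = -4$ ($Q = \left(0 - 3\right) - 1 = -3 - 1 = -4$)
$t = - \frac{9}{2}$ ($t = \frac{3}{-2} - \left(5 - 2\right) = 3 \left(- \frac{1}{2}\right) - 3 = - \frac{3}{2} - 3 = - \frac{9}{2} \approx -4.5$)
$\left(Q + t\right)^{2} = \left(-4 - \frac{9}{2}\right)^{2} = \left(- \frac{17}{2}\right)^{2} = \frac{289}{4}$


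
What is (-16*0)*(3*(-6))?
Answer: 0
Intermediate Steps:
(-16*0)*(3*(-6)) = -16*0*(-18) = 0*(-18) = 0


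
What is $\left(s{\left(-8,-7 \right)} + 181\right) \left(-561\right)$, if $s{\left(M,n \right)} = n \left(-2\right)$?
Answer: $-109395$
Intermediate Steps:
$s{\left(M,n \right)} = - 2 n$
$\left(s{\left(-8,-7 \right)} + 181\right) \left(-561\right) = \left(\left(-2\right) \left(-7\right) + 181\right) \left(-561\right) = \left(14 + 181\right) \left(-561\right) = 195 \left(-561\right) = -109395$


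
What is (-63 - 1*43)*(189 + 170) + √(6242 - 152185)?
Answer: -38054 + I*√145943 ≈ -38054.0 + 382.02*I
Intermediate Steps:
(-63 - 1*43)*(189 + 170) + √(6242 - 152185) = (-63 - 43)*359 + √(-145943) = -106*359 + I*√145943 = -38054 + I*√145943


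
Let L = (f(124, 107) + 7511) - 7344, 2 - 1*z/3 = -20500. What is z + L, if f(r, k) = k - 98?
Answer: 61682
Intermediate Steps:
z = 61506 (z = 6 - 3*(-20500) = 6 + 61500 = 61506)
f(r, k) = -98 + k
L = 176 (L = ((-98 + 107) + 7511) - 7344 = (9 + 7511) - 7344 = 7520 - 7344 = 176)
z + L = 61506 + 176 = 61682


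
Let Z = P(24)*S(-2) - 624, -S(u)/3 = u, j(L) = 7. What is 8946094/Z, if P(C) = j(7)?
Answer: -4473047/291 ≈ -15371.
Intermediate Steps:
P(C) = 7
S(u) = -3*u
Z = -582 (Z = 7*(-3*(-2)) - 624 = 7*6 - 624 = 42 - 624 = -582)
8946094/Z = 8946094/(-582) = 8946094*(-1/582) = -4473047/291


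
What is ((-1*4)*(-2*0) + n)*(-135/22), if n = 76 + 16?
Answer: -6210/11 ≈ -564.54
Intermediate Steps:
n = 92
((-1*4)*(-2*0) + n)*(-135/22) = ((-1*4)*(-2*0) + 92)*(-135/22) = (-4*0 + 92)*(-135*1/22) = (0 + 92)*(-135/22) = 92*(-135/22) = -6210/11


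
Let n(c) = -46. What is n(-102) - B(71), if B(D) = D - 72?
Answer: -45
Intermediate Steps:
B(D) = -72 + D
n(-102) - B(71) = -46 - (-72 + 71) = -46 - 1*(-1) = -46 + 1 = -45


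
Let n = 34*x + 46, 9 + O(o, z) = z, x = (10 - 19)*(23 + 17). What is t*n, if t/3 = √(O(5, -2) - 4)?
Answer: -36582*I*√15 ≈ -1.4168e+5*I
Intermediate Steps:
x = -360 (x = -9*40 = -360)
O(o, z) = -9 + z
n = -12194 (n = 34*(-360) + 46 = -12240 + 46 = -12194)
t = 3*I*√15 (t = 3*√((-9 - 2) - 4) = 3*√(-11 - 4) = 3*√(-15) = 3*(I*√15) = 3*I*√15 ≈ 11.619*I)
t*n = (3*I*√15)*(-12194) = -36582*I*√15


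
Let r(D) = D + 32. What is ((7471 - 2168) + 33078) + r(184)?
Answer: 38597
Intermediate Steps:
r(D) = 32 + D
((7471 - 2168) + 33078) + r(184) = ((7471 - 2168) + 33078) + (32 + 184) = (5303 + 33078) + 216 = 38381 + 216 = 38597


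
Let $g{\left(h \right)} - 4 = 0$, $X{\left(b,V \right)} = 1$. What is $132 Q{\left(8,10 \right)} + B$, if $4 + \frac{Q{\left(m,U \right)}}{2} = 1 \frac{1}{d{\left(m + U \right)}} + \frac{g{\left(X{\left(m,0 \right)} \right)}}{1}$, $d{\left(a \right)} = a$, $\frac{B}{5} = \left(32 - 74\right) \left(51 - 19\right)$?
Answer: $- \frac{20116}{3} \approx -6705.3$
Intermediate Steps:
$g{\left(h \right)} = 4$ ($g{\left(h \right)} = 4 + 0 = 4$)
$B = -6720$ ($B = 5 \left(32 - 74\right) \left(51 - 19\right) = 5 \left(\left(-42\right) 32\right) = 5 \left(-1344\right) = -6720$)
$Q{\left(m,U \right)} = \frac{2}{U + m}$ ($Q{\left(m,U \right)} = -8 + 2 \left(1 \frac{1}{m + U} + \frac{4}{1}\right) = -8 + 2 \left(1 \frac{1}{U + m} + 4 \cdot 1\right) = -8 + 2 \left(\frac{1}{U + m} + 4\right) = -8 + 2 \left(4 + \frac{1}{U + m}\right) = -8 + \left(8 + \frac{2}{U + m}\right) = \frac{2}{U + m}$)
$132 Q{\left(8,10 \right)} + B = 132 \frac{2}{10 + 8} - 6720 = 132 \cdot \frac{2}{18} - 6720 = 132 \cdot 2 \cdot \frac{1}{18} - 6720 = 132 \cdot \frac{1}{9} - 6720 = \frac{44}{3} - 6720 = - \frac{20116}{3}$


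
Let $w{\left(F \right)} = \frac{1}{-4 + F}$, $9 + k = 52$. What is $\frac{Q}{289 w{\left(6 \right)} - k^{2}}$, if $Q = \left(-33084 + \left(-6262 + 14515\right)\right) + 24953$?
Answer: $- \frac{244}{3409} \approx -0.071575$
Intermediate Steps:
$k = 43$ ($k = -9 + 52 = 43$)
$Q = 122$ ($Q = \left(-33084 + 8253\right) + 24953 = -24831 + 24953 = 122$)
$\frac{Q}{289 w{\left(6 \right)} - k^{2}} = \frac{122}{\frac{289}{-4 + 6} - 43^{2}} = \frac{122}{\frac{289}{2} - 1849} = \frac{122}{- \frac{3409}{2}} = 122 \left(- \frac{2}{3409}\right) = - \frac{244}{3409}$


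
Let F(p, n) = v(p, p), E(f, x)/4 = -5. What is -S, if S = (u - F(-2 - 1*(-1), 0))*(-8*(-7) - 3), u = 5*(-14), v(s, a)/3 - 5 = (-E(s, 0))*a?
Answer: 1325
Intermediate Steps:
E(f, x) = -20 (E(f, x) = 4*(-5) = -20)
v(s, a) = 15 + 60*a (v(s, a) = 15 + 3*((-1*(-20))*a) = 15 + 3*(20*a) = 15 + 60*a)
u = -70
F(p, n) = 15 + 60*p
S = -1325 (S = (-70 - (15 + 60*(-2 - 1*(-1))))*(-8*(-7) - 3) = (-70 - (15 + 60*(-2 + 1)))*(56 - 3) = (-70 - (15 + 60*(-1)))*53 = (-70 - (15 - 60))*53 = (-70 - 1*(-45))*53 = (-70 + 45)*53 = -25*53 = -1325)
-S = -1*(-1325) = 1325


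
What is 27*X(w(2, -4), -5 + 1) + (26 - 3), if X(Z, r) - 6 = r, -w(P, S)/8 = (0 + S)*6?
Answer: 77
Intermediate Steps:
w(P, S) = -48*S (w(P, S) = -8*(0 + S)*6 = -8*S*6 = -48*S)
X(Z, r) = 6 + r
27*X(w(2, -4), -5 + 1) + (26 - 3) = 27*(6 + (-5 + 1)) + (26 - 3) = 27*(6 - 4) + 23 = 27*2 + 23 = 54 + 23 = 77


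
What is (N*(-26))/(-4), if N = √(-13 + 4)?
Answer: 39*I/2 ≈ 19.5*I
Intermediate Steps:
N = 3*I (N = √(-9) = 3*I ≈ 3.0*I)
(N*(-26))/(-4) = ((3*I)*(-26))/(-4) = -78*I*(-¼) = 39*I/2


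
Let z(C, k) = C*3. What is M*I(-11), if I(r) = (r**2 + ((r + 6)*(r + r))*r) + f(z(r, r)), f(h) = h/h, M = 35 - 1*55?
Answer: 21760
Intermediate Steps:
z(C, k) = 3*C
M = -20 (M = 35 - 55 = -20)
f(h) = 1
I(r) = 1 + r**2 + 2*r**2*(6 + r) (I(r) = (r**2 + ((r + 6)*(r + r))*r) + 1 = (r**2 + ((6 + r)*(2*r))*r) + 1 = (r**2 + (2*r*(6 + r))*r) + 1 = (r**2 + 2*r**2*(6 + r)) + 1 = 1 + r**2 + 2*r**2*(6 + r))
M*I(-11) = -20*(1 + 2*(-11)**3 + 13*(-11)**2) = -20*(1 + 2*(-1331) + 13*121) = -20*(1 - 2662 + 1573) = -20*(-1088) = 21760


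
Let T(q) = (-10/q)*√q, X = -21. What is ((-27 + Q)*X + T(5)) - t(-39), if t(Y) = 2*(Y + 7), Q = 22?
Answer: 169 - 2*√5 ≈ 164.53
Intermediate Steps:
t(Y) = 14 + 2*Y (t(Y) = 2*(7 + Y) = 14 + 2*Y)
T(q) = -10/√q
((-27 + Q)*X + T(5)) - t(-39) = ((-27 + 22)*(-21) - 2*√5) - (14 + 2*(-39)) = (-5*(-21) - 2*√5) - (14 - 78) = (105 - 2*√5) - 1*(-64) = (105 - 2*√5) + 64 = 169 - 2*√5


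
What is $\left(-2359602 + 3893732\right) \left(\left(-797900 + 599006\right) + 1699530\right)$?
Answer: $2302170706680$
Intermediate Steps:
$\left(-2359602 + 3893732\right) \left(\left(-797900 + 599006\right) + 1699530\right) = 1534130 \left(-198894 + 1699530\right) = 1534130 \cdot 1500636 = 2302170706680$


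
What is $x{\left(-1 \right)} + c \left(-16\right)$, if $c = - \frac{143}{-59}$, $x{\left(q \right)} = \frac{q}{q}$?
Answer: $- \frac{2229}{59} \approx -37.78$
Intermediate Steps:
$x{\left(q \right)} = 1$
$c = \frac{143}{59}$ ($c = \left(-143\right) \left(- \frac{1}{59}\right) = \frac{143}{59} \approx 2.4237$)
$x{\left(-1 \right)} + c \left(-16\right) = 1 + \frac{143}{59} \left(-16\right) = 1 - \frac{2288}{59} = - \frac{2229}{59}$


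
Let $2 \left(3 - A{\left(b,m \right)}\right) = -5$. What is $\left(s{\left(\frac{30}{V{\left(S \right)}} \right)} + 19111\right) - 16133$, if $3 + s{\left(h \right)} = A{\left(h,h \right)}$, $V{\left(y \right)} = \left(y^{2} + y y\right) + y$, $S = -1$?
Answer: $\frac{5961}{2} \approx 2980.5$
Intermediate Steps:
$A{\left(b,m \right)} = \frac{11}{2}$ ($A{\left(b,m \right)} = 3 - - \frac{5}{2} = 3 + \frac{5}{2} = \frac{11}{2}$)
$V{\left(y \right)} = y + 2 y^{2}$ ($V{\left(y \right)} = \left(y^{2} + y^{2}\right) + y = 2 y^{2} + y = y + 2 y^{2}$)
$s{\left(h \right)} = \frac{5}{2}$ ($s{\left(h \right)} = -3 + \frac{11}{2} = \frac{5}{2}$)
$\left(s{\left(\frac{30}{V{\left(S \right)}} \right)} + 19111\right) - 16133 = \left(\frac{5}{2} + 19111\right) - 16133 = \frac{38227}{2} - 16133 = \frac{5961}{2}$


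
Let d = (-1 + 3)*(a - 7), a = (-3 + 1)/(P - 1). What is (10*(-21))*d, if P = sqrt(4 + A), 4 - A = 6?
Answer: 3780 + 840*sqrt(2) ≈ 4967.9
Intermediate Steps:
A = -2 (A = 4 - 1*6 = 4 - 6 = -2)
P = sqrt(2) (P = sqrt(4 - 2) = sqrt(2) ≈ 1.4142)
a = -2/(-1 + sqrt(2)) (a = (-3 + 1)/(sqrt(2) - 1) = -2/(-1 + sqrt(2)) ≈ -4.8284)
d = -18 - 4*sqrt(2) (d = (-1 + 3)*((-2 - 2*sqrt(2)) - 7) = 2*(-9 - 2*sqrt(2)) = -18 - 4*sqrt(2) ≈ -23.657)
(10*(-21))*d = (10*(-21))*(-18 - 4*sqrt(2)) = -210*(-18 - 4*sqrt(2)) = 3780 + 840*sqrt(2)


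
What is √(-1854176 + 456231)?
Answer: I*√1397945 ≈ 1182.3*I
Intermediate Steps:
√(-1854176 + 456231) = √(-1397945) = I*√1397945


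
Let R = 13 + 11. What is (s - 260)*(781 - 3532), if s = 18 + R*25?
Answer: -984858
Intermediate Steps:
R = 24
s = 618 (s = 18 + 24*25 = 18 + 600 = 618)
(s - 260)*(781 - 3532) = (618 - 260)*(781 - 3532) = 358*(-2751) = -984858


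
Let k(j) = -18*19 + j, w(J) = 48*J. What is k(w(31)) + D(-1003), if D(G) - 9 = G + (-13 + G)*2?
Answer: -1880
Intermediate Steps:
k(j) = -342 + j
D(G) = -17 + 3*G (D(G) = 9 + (G + (-13 + G)*2) = 9 + (G + (-26 + 2*G)) = 9 + (-26 + 3*G) = -17 + 3*G)
k(w(31)) + D(-1003) = (-342 + 48*31) + (-17 + 3*(-1003)) = (-342 + 1488) + (-17 - 3009) = 1146 - 3026 = -1880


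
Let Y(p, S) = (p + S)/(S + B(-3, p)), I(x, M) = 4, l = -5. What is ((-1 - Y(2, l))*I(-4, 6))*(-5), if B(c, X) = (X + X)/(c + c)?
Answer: 520/17 ≈ 30.588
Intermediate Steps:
B(c, X) = X/c (B(c, X) = (2*X)/((2*c)) = (2*X)*(1/(2*c)) = X/c)
Y(p, S) = (S + p)/(S - p/3) (Y(p, S) = (p + S)/(S + p/(-3)) = (S + p)/(S + p*(-⅓)) = (S + p)/(S - p/3))
((-1 - Y(2, l))*I(-4, 6))*(-5) = ((-1 - 3*(-5 + 2)/(-1*2 + 3*(-5)))*4)*(-5) = ((-1 - 3*(-3)/(-2 - 15))*4)*(-5) = ((-1 - 3*(-3)/(-17))*4)*(-5) = ((-1 - 3*(-1)*(-3)/17)*4)*(-5) = ((-1 - 1*9/17)*4)*(-5) = ((-1 - 9/17)*4)*(-5) = -26/17*4*(-5) = -104/17*(-5) = 520/17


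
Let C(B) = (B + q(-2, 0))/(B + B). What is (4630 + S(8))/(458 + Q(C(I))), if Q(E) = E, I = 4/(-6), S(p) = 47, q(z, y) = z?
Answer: 4677/460 ≈ 10.167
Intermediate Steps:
I = -⅔ (I = 4*(-⅙) = -⅔ ≈ -0.66667)
C(B) = (-2 + B)/(2*B) (C(B) = (B - 2)/(B + B) = (-2 + B)/((2*B)) = (-2 + B)*(1/(2*B)) = (-2 + B)/(2*B))
(4630 + S(8))/(458 + Q(C(I))) = (4630 + 47)/(458 + (-2 - ⅔)/(2*(-⅔))) = 4677/(458 + (½)*(-3/2)*(-8/3)) = 4677/(458 + 2) = 4677/460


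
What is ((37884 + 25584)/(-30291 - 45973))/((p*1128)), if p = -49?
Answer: 5289/351271984 ≈ 1.5057e-5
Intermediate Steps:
((37884 + 25584)/(-30291 - 45973))/((p*1128)) = ((37884 + 25584)/(-30291 - 45973))/((-49*1128)) = (63468/(-76264))/(-55272) = (63468*(-1/76264))*(-1/55272) = -15867/19066*(-1/55272) = 5289/351271984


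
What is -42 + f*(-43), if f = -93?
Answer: 3957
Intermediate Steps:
-42 + f*(-43) = -42 - 93*(-43) = -42 + 3999 = 3957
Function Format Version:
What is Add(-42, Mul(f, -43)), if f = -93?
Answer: 3957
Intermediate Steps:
Add(-42, Mul(f, -43)) = Add(-42, Mul(-93, -43)) = Add(-42, 3999) = 3957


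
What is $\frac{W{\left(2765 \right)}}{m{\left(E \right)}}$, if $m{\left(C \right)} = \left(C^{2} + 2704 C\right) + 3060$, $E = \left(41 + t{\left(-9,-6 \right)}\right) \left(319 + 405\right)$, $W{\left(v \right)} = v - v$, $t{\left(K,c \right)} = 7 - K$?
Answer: $0$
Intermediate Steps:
$W{\left(v \right)} = 0$
$E = 41268$ ($E = \left(41 + \left(7 - -9\right)\right) \left(319 + 405\right) = \left(41 + \left(7 + 9\right)\right) 724 = \left(41 + 16\right) 724 = 57 \cdot 724 = 41268$)
$m{\left(C \right)} = 3060 + C^{2} + 2704 C$
$\frac{W{\left(2765 \right)}}{m{\left(E \right)}} = \frac{0}{3060 + 41268^{2} + 2704 \cdot 41268} = \frac{0}{3060 + 1703047824 + 111588672} = \frac{0}{1814639556} = 0 \cdot \frac{1}{1814639556} = 0$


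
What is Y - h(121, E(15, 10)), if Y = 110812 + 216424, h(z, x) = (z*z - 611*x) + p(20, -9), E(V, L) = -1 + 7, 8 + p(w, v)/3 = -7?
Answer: 316306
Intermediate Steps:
p(w, v) = -45 (p(w, v) = -24 + 3*(-7) = -24 - 21 = -45)
E(V, L) = 6
h(z, x) = -45 + z² - 611*x (h(z, x) = (z*z - 611*x) - 45 = (z² - 611*x) - 45 = -45 + z² - 611*x)
Y = 327236
Y - h(121, E(15, 10)) = 327236 - (-45 + 121² - 611*6) = 327236 - (-45 + 14641 - 3666) = 327236 - 1*10930 = 327236 - 10930 = 316306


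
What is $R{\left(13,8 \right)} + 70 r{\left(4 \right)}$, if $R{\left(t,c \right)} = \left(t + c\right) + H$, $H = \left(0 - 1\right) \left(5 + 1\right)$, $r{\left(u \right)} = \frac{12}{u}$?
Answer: $225$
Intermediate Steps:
$H = -6$ ($H = \left(-1\right) 6 = -6$)
$R{\left(t,c \right)} = -6 + c + t$ ($R{\left(t,c \right)} = \left(t + c\right) - 6 = \left(c + t\right) - 6 = -6 + c + t$)
$R{\left(13,8 \right)} + 70 r{\left(4 \right)} = \left(-6 + 8 + 13\right) + 70 \cdot \frac{12}{4} = 15 + 70 \cdot 12 \cdot \frac{1}{4} = 15 + 70 \cdot 3 = 15 + 210 = 225$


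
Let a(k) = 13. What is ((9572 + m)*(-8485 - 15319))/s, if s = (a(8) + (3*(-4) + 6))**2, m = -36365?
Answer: 637780572/49 ≈ 1.3016e+7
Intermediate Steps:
s = 49 (s = (13 + (3*(-4) + 6))**2 = (13 + (-12 + 6))**2 = (13 - 6)**2 = 7**2 = 49)
((9572 + m)*(-8485 - 15319))/s = ((9572 - 36365)*(-8485 - 15319))/49 = -26793*(-23804)*(1/49) = 637780572*(1/49) = 637780572/49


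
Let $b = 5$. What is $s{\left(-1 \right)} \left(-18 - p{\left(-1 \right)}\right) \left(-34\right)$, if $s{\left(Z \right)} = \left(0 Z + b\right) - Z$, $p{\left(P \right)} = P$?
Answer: $3468$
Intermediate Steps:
$s{\left(Z \right)} = 5 - Z$ ($s{\left(Z \right)} = \left(0 Z + 5\right) - Z = \left(0 + 5\right) - Z = 5 - Z$)
$s{\left(-1 \right)} \left(-18 - p{\left(-1 \right)}\right) \left(-34\right) = \left(5 - -1\right) \left(-18 - -1\right) \left(-34\right) = \left(5 + 1\right) \left(-18 + 1\right) \left(-34\right) = 6 \left(-17\right) \left(-34\right) = \left(-102\right) \left(-34\right) = 3468$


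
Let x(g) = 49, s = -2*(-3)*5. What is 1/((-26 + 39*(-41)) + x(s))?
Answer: -1/1576 ≈ -0.00063452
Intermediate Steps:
s = 30 (s = 6*5 = 30)
1/((-26 + 39*(-41)) + x(s)) = 1/((-26 + 39*(-41)) + 49) = 1/((-26 - 1599) + 49) = 1/(-1625 + 49) = 1/(-1576) = -1/1576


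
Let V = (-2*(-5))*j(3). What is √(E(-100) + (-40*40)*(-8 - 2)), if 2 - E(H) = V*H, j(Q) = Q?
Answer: √19002 ≈ 137.85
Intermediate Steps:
V = 30 (V = -2*(-5)*3 = 10*3 = 30)
E(H) = 2 - 30*H
√(E(-100) + (-40*40)*(-8 - 2)) = √((2 - 30*(-100)) + (-40*40)*(-8 - 2)) = √((2 + 3000) - 1600*(-10)) = √(3002 + 16000) = √19002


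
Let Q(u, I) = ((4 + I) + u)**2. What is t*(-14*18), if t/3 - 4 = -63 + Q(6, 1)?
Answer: -46872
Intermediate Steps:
Q(u, I) = (4 + I + u)**2
t = 186 (t = 12 + 3*(-63 + (4 + 1 + 6)**2) = 12 + 3*(-63 + 11**2) = 12 + 3*(-63 + 121) = 12 + 3*58 = 12 + 174 = 186)
t*(-14*18) = 186*(-14*18) = 186*(-252) = -46872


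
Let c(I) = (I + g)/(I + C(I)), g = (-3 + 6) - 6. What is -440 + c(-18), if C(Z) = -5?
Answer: -10099/23 ≈ -439.09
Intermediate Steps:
g = -3 (g = 3 - 6 = -3)
c(I) = (-3 + I)/(-5 + I) (c(I) = (I - 3)/(I - 5) = (-3 + I)/(-5 + I))
-440 + c(-18) = -440 + (-3 - 18)/(-5 - 18) = -440 - 21/(-23) = -440 - 1/23*(-21) = -440 + 21/23 = -10099/23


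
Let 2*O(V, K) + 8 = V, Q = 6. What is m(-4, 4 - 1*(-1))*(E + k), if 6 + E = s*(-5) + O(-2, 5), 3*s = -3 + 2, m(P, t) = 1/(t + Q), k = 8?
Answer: -4/33 ≈ -0.12121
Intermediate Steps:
O(V, K) = -4 + V/2
m(P, t) = 1/(6 + t) (m(P, t) = 1/(t + 6) = 1/(6 + t))
s = -⅓ (s = (-3 + 2)/3 = (⅓)*(-1) = -⅓ ≈ -0.33333)
E = -28/3 (E = -6 + (-⅓*(-5) + (-4 + (½)*(-2))) = -6 + (5/3 + (-4 - 1)) = -6 + (5/3 - 5) = -6 - 10/3 = -28/3 ≈ -9.3333)
m(-4, 4 - 1*(-1))*(E + k) = (-28/3 + 8)/(6 + (4 - 1*(-1))) = -4/3/(6 + (4 + 1)) = -4/3/(6 + 5) = -4/3/11 = (1/11)*(-4/3) = -4/33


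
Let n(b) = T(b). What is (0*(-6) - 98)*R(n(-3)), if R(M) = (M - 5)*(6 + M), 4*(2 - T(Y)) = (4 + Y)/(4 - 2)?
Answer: 77175/32 ≈ 2411.7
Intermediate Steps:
T(Y) = 3/2 - Y/8 (T(Y) = 2 - (4 + Y)/(4*(4 - 2)) = 2 - (4 + Y)/(4*2) = 2 - (2 + Y/2)/4 = 2 + (-½ - Y/8) = 3/2 - Y/8)
n(b) = 3/2 - b/8
R(M) = (-5 + M)*(6 + M)
(0*(-6) - 98)*R(n(-3)) = (0*(-6) - 98)*(-30 + (3/2 - ⅛*(-3)) + (3/2 - ⅛*(-3))²) = (0 - 98)*(-30 + (3/2 + 3/8) + (3/2 + 3/8)²) = -98*(-30 + 15/8 + (15/8)²) = -98*(-30 + 15/8 + 225/64) = -98*(-1575/64) = 77175/32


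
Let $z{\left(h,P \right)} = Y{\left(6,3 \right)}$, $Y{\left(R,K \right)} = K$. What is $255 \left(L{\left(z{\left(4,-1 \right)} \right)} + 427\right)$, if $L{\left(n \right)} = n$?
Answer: $109650$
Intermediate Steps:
$z{\left(h,P \right)} = 3$
$255 \left(L{\left(z{\left(4,-1 \right)} \right)} + 427\right) = 255 \left(3 + 427\right) = 255 \cdot 430 = 109650$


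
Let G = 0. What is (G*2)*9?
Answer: 0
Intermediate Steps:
(G*2)*9 = (0*2)*9 = 0*9 = 0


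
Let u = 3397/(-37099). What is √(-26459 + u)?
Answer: I*√36416594983962/37099 ≈ 162.66*I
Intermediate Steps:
u = -3397/37099 (u = 3397*(-1/37099) = -3397/37099 ≈ -0.091566)
√(-26459 + u) = √(-26459 - 3397/37099) = √(-981605838/37099) = I*√36416594983962/37099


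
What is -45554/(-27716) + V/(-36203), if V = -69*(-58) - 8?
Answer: 18762119/12236614 ≈ 1.5333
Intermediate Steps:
V = 3994 (V = 4002 - 8 = 3994)
-45554/(-27716) + V/(-36203) = -45554/(-27716) + 3994/(-36203) = -45554*(-1/27716) + 3994*(-1/36203) = 22777/13858 - 3994/36203 = 18762119/12236614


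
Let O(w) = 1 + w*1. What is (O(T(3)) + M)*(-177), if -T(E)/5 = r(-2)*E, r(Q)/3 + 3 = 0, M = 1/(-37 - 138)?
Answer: -4212423/175 ≈ -24071.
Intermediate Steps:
M = -1/175 (M = 1/(-175) = -1/175 ≈ -0.0057143)
r(Q) = -9 (r(Q) = -9 + 3*0 = -9 + 0 = -9)
T(E) = 45*E (T(E) = -(-45)*E = 45*E)
O(w) = 1 + w
(O(T(3)) + M)*(-177) = ((1 + 45*3) - 1/175)*(-177) = ((1 + 135) - 1/175)*(-177) = (136 - 1/175)*(-177) = (23799/175)*(-177) = -4212423/175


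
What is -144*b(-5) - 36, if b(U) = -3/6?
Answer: 36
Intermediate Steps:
b(U) = -½ (b(U) = -3*⅙ = -½)
-144*b(-5) - 36 = -144*(-½) - 36 = 72 - 36 = 36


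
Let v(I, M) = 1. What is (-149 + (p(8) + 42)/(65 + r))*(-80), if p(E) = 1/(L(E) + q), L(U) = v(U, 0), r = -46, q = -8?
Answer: 1561920/133 ≈ 11744.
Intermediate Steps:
L(U) = 1
p(E) = -⅐ (p(E) = 1/(1 - 8) = 1/(-7) = -⅐)
(-149 + (p(8) + 42)/(65 + r))*(-80) = (-149 + (-⅐ + 42)/(65 - 46))*(-80) = (-149 + (293/7)/19)*(-80) = (-149 + (293/7)*(1/19))*(-80) = (-149 + 293/133)*(-80) = -19524/133*(-80) = 1561920/133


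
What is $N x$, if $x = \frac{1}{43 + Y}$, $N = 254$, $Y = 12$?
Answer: $\frac{254}{55} \approx 4.6182$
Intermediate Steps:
$x = \frac{1}{55}$ ($x = \frac{1}{43 + 12} = \frac{1}{55} \approx 0.018182$)
$N x = 254 \cdot \frac{1}{55} = \frac{254}{55}$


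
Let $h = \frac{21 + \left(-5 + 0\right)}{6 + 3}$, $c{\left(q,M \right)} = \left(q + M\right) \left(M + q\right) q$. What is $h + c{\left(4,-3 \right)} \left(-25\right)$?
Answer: $- \frac{884}{9} \approx -98.222$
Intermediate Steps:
$c{\left(q,M \right)} = q \left(M + q\right)^{2}$ ($c{\left(q,M \right)} = \left(M + q\right) \left(M + q\right) q = \left(M + q\right)^{2} q = q \left(M + q\right)^{2}$)
$h = \frac{16}{9}$ ($h = \frac{21 - 5}{9} = 16 \cdot \frac{1}{9} = \frac{16}{9} \approx 1.7778$)
$h + c{\left(4,-3 \right)} \left(-25\right) = \frac{16}{9} + 4 \left(-3 + 4\right)^{2} \left(-25\right) = \frac{16}{9} + 4 \cdot 1^{2} \left(-25\right) = \frac{16}{9} + 4 \cdot 1 \left(-25\right) = \frac{16}{9} + 4 \left(-25\right) = \frac{16}{9} - 100 = - \frac{884}{9}$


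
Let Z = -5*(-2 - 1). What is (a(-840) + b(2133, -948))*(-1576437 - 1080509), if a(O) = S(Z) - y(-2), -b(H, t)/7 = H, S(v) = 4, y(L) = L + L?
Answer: 39649605158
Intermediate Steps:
y(L) = 2*L
Z = 15 (Z = -5*(-3) = 15)
b(H, t) = -7*H
a(O) = 8 (a(O) = 4 - 2*(-2) = 4 - 1*(-4) = 4 + 4 = 8)
(a(-840) + b(2133, -948))*(-1576437 - 1080509) = (8 - 7*2133)*(-1576437 - 1080509) = (8 - 14931)*(-2656946) = -14923*(-2656946) = 39649605158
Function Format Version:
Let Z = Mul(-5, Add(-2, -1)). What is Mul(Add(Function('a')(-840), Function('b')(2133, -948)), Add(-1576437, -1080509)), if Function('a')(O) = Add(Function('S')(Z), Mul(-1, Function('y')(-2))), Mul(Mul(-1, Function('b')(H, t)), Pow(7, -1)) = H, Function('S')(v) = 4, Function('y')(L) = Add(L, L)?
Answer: 39649605158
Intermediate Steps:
Function('y')(L) = Mul(2, L)
Z = 15 (Z = Mul(-5, -3) = 15)
Function('b')(H, t) = Mul(-7, H)
Function('a')(O) = 8 (Function('a')(O) = Add(4, Mul(-1, Mul(2, -2))) = Add(4, Mul(-1, -4)) = Add(4, 4) = 8)
Mul(Add(Function('a')(-840), Function('b')(2133, -948)), Add(-1576437, -1080509)) = Mul(Add(8, Mul(-7, 2133)), Add(-1576437, -1080509)) = Mul(Add(8, -14931), -2656946) = Mul(-14923, -2656946) = 39649605158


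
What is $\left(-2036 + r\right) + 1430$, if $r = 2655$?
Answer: $2049$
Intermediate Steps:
$\left(-2036 + r\right) + 1430 = \left(-2036 + 2655\right) + 1430 = 619 + 1430 = 2049$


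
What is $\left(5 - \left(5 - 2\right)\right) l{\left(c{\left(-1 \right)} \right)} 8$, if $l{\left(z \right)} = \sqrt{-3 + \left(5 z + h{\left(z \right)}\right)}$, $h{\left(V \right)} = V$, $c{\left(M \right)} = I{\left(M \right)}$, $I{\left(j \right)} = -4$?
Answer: $48 i \sqrt{3} \approx 83.138 i$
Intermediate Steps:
$c{\left(M \right)} = -4$
$l{\left(z \right)} = \sqrt{-3 + 6 z}$ ($l{\left(z \right)} = \sqrt{-3 + \left(5 z + z\right)} = \sqrt{-3 + 6 z}$)
$\left(5 - \left(5 - 2\right)\right) l{\left(c{\left(-1 \right)} \right)} 8 = \left(5 - \left(5 - 2\right)\right) \sqrt{-3 + 6 \left(-4\right)} 8 = \left(5 - \left(5 - 2\right)\right) \sqrt{-3 - 24} \cdot 8 = \left(5 - 3\right) \sqrt{-27} \cdot 8 = \left(5 - 3\right) 3 i \sqrt{3} \cdot 8 = 2 \cdot 3 i \sqrt{3} \cdot 8 = 6 i \sqrt{3} \cdot 8 = 48 i \sqrt{3}$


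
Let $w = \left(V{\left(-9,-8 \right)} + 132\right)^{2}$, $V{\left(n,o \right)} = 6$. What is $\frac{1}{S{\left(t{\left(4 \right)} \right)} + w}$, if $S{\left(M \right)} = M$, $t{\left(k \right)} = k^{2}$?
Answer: $\frac{1}{19060} \approx 5.2466 \cdot 10^{-5}$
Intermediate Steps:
$w = 19044$ ($w = \left(6 + 132\right)^{2} = 138^{2} = 19044$)
$\frac{1}{S{\left(t{\left(4 \right)} \right)} + w} = \frac{1}{4^{2} + 19044} = \frac{1}{16 + 19044} = \frac{1}{19060}$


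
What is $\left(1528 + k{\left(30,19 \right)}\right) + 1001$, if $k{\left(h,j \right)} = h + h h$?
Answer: $3459$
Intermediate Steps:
$k{\left(h,j \right)} = h + h^{2}$
$\left(1528 + k{\left(30,19 \right)}\right) + 1001 = \left(1528 + 30 \left(1 + 30\right)\right) + 1001 = \left(1528 + 30 \cdot 31\right) + 1001 = \left(1528 + 930\right) + 1001 = 2458 + 1001 = 3459$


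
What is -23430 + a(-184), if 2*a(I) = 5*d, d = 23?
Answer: -46745/2 ≈ -23373.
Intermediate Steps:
a(I) = 115/2 (a(I) = (5*23)/2 = (1/2)*115 = 115/2)
-23430 + a(-184) = -23430 + 115/2 = -46745/2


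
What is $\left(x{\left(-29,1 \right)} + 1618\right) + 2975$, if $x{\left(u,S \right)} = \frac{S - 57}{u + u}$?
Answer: $\frac{133225}{29} \approx 4594.0$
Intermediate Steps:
$x{\left(u,S \right)} = \frac{-57 + S}{2 u}$
$\left(x{\left(-29,1 \right)} + 1618\right) + 2975 = \left(\frac{-57 + 1}{2 \left(-29\right)} + 1618\right) + 2975 = \left(\frac{1}{2} \left(- \frac{1}{29}\right) \left(-56\right) + 1618\right) + 2975 = \left(\frac{28}{29} + 1618\right) + 2975 = \frac{46950}{29} + 2975 = \frac{133225}{29}$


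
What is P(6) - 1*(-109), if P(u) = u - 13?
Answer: 102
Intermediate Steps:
P(u) = -13 + u
P(6) - 1*(-109) = (-13 + 6) - 1*(-109) = -7 + 109 = 102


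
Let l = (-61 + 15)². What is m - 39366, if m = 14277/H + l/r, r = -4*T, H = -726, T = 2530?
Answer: -23828454/605 ≈ -39386.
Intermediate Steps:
r = -10120 (r = -4*2530 = -10120)
l = 2116 (l = (-46)² = 2116)
m = -12024/605 (m = 14277/(-726) + 2116/(-10120) = 14277*(-1/726) + 2116*(-1/10120) = -4759/242 - 23/110 = -12024/605 ≈ -19.874)
m - 39366 = -12024/605 - 39366 = -23828454/605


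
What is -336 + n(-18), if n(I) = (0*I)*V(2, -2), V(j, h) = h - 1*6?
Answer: -336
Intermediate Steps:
V(j, h) = -6 + h (V(j, h) = h - 6 = -6 + h)
n(I) = 0 (n(I) = (0*I)*(-6 - 2) = 0*(-8) = 0)
-336 + n(-18) = -336 + 0 = -336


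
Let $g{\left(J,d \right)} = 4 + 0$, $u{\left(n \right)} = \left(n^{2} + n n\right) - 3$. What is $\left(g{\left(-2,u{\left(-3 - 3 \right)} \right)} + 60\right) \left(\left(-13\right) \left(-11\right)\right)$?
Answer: $9152$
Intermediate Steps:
$u{\left(n \right)} = -3 + 2 n^{2}$ ($u{\left(n \right)} = \left(n^{2} + n^{2}\right) - 3 = 2 n^{2} - 3 = -3 + 2 n^{2}$)
$g{\left(J,d \right)} = 4$
$\left(g{\left(-2,u{\left(-3 - 3 \right)} \right)} + 60\right) \left(\left(-13\right) \left(-11\right)\right) = \left(4 + 60\right) \left(\left(-13\right) \left(-11\right)\right) = 64 \cdot 143 = 9152$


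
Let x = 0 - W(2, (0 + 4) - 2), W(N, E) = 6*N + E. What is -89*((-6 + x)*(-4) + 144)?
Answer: -19936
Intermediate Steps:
W(N, E) = E + 6*N
x = -14 (x = 0 - (((0 + 4) - 2) + 6*2) = 0 - ((4 - 2) + 12) = 0 - (2 + 12) = 0 - 1*14 = 0 - 14 = -14)
-89*((-6 + x)*(-4) + 144) = -89*((-6 - 14)*(-4) + 144) = -89*(-20*(-4) + 144) = -89*(80 + 144) = -89*224 = -19936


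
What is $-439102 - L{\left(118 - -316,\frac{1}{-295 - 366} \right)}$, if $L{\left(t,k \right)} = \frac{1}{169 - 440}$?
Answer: $- \frac{118996641}{271} \approx -4.391 \cdot 10^{5}$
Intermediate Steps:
$L{\left(t,k \right)} = - \frac{1}{271}$ ($L{\left(t,k \right)} = \frac{1}{-271} = - \frac{1}{271}$)
$-439102 - L{\left(118 - -316,\frac{1}{-295 - 366} \right)} = -439102 - - \frac{1}{271} = -439102 + \frac{1}{271} = - \frac{118996641}{271}$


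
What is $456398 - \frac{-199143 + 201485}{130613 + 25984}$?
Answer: $\frac{71470555264}{156597} \approx 4.564 \cdot 10^{5}$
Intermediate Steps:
$456398 - \frac{-199143 + 201485}{130613 + 25984} = 456398 - \frac{2342}{156597} = \frac{71470555264}{156597}$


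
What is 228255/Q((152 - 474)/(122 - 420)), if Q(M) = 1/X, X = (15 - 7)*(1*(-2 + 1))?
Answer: -1826040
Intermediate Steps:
X = -8 (X = 8*(1*(-1)) = 8*(-1) = -8)
Q(M) = -⅛ (Q(M) = 1/(-8) = -⅛)
228255/Q((152 - 474)/(122 - 420)) = 228255/(-⅛) = 228255*(-8) = -1826040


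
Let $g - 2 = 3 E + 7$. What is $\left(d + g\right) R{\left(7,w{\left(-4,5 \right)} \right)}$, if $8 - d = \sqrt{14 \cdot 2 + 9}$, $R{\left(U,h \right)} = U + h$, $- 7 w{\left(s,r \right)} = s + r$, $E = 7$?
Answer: $\frac{1824}{7} - \frac{48 \sqrt{37}}{7} \approx 218.86$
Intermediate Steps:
$w{\left(s,r \right)} = - \frac{r}{7} - \frac{s}{7}$ ($w{\left(s,r \right)} = - \frac{s + r}{7} = - \frac{r + s}{7} = - \frac{r}{7} - \frac{s}{7}$)
$g = 30$ ($g = 2 + \left(3 \cdot 7 + 7\right) = 2 + \left(21 + 7\right) = 2 + 28 = 30$)
$d = 8 - \sqrt{37}$ ($d = 8 - \sqrt{14 \cdot 2 + 9} = 8 - \sqrt{28 + 9} = 8 - \sqrt{37} \approx 1.9172$)
$\left(d + g\right) R{\left(7,w{\left(-4,5 \right)} \right)} = \left(\left(8 - \sqrt{37}\right) + 30\right) \left(7 - \frac{1}{7}\right) = \left(38 - \sqrt{37}\right) \left(7 + \left(- \frac{5}{7} + \frac{4}{7}\right)\right) = \left(38 - \sqrt{37}\right) \left(7 - \frac{1}{7}\right) = \left(38 - \sqrt{37}\right) \frac{48}{7} = \frac{1824}{7} - \frac{48 \sqrt{37}}{7}$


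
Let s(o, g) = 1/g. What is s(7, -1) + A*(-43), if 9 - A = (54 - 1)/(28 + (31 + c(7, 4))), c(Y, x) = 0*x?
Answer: -20613/59 ≈ -349.37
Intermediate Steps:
c(Y, x) = 0
A = 478/59 (A = 9 - (54 - 1)/(28 + (31 + 0)) = 9 - 53/(28 + 31) = 9 - 53/59 = 478/59 ≈ 8.1017)
s(7, -1) + A*(-43) = 1/(-1) + (478/59)*(-43) = -1 - 20554/59 = -20613/59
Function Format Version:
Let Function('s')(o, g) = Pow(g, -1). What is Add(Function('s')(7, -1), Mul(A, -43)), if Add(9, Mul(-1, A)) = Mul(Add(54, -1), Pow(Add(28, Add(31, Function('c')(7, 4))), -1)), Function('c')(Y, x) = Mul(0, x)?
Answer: Rational(-20613, 59) ≈ -349.37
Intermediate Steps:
Function('c')(Y, x) = 0
A = Rational(478, 59) (A = Add(9, Mul(-1, Mul(Add(54, -1), Pow(Add(28, Add(31, 0)), -1)))) = Add(9, Mul(-1, Mul(53, Pow(Add(28, 31), -1)))) = Add(9, Mul(-1, Mul(53, Pow(59, -1)))) = Add(9, Mul(-1, Mul(53, Rational(1, 59)))) = Add(9, Mul(-1, Rational(53, 59))) = Add(9, Rational(-53, 59)) = Rational(478, 59) ≈ 8.1017)
Add(Function('s')(7, -1), Mul(A, -43)) = Add(Pow(-1, -1), Mul(Rational(478, 59), -43)) = Add(-1, Rational(-20554, 59)) = Rational(-20613, 59)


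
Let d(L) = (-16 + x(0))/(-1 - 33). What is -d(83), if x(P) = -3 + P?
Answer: -19/34 ≈ -0.55882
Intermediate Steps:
d(L) = 19/34 (d(L) = (-16 + (-3 + 0))/(-1 - 33) = (-16 - 3)/(-34) = -19*(-1/34) = 19/34)
-d(83) = -1*19/34 = -19/34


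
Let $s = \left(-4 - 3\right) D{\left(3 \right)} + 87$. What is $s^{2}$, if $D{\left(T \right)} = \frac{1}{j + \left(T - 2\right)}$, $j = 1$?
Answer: $\frac{27889}{4} \approx 6972.3$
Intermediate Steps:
$D{\left(T \right)} = \frac{1}{-1 + T}$ ($D{\left(T \right)} = \frac{1}{1 + \left(T - 2\right)} = \frac{1}{1 + \left(-2 + T\right)} = \frac{1}{-1 + T}$)
$s = \frac{167}{2}$ ($s = \frac{-4 - 3}{-1 + 3} + 87 = - \frac{7}{2} + 87 = \frac{167}{2} \approx 83.5$)
$s^{2} = \left(\frac{167}{2}\right)^{2} = \frac{27889}{4}$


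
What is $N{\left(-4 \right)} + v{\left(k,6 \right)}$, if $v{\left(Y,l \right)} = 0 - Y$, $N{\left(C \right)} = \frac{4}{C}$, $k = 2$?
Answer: $-3$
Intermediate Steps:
$v{\left(Y,l \right)} = - Y$
$N{\left(-4 \right)} + v{\left(k,6 \right)} = \frac{4}{-4} - 2 = 4 \left(- \frac{1}{4}\right) - 2 = -1 - 2 = -3$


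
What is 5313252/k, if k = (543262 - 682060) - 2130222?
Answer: -442771/189085 ≈ -2.3417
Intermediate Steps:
k = -2269020 (k = -138798 - 2130222 = -2269020)
5313252/k = 5313252/(-2269020) = 5313252*(-1/2269020) = -442771/189085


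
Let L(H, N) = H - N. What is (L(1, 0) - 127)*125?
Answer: -15750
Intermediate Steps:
(L(1, 0) - 127)*125 = ((1 - 1*0) - 127)*125 = ((1 + 0) - 127)*125 = (1 - 127)*125 = -126*125 = -15750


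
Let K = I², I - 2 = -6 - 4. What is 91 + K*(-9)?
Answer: -485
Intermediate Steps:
I = -8 (I = 2 + (-6 - 4) = 2 - 10 = -8)
K = 64 (K = (-8)² = 64)
91 + K*(-9) = 91 + 64*(-9) = 91 - 576 = -485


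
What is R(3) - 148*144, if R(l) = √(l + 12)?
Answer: -21312 + √15 ≈ -21308.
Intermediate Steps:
R(l) = √(12 + l)
R(3) - 148*144 = √(12 + 3) - 148*144 = √15 - 21312 = -21312 + √15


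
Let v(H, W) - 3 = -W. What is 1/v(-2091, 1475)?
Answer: -1/1472 ≈ -0.00067935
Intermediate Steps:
v(H, W) = 3 - W
1/v(-2091, 1475) = 1/(3 - 1*1475) = 1/(3 - 1475) = 1/(-1472) = -1/1472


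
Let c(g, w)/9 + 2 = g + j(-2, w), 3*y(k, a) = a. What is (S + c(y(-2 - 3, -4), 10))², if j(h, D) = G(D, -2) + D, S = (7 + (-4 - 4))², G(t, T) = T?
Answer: 1849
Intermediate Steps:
y(k, a) = a/3
S = 1 (S = (7 - 8)² = (-1)² = 1)
j(h, D) = -2 + D
c(g, w) = -36 + 9*g + 9*w (c(g, w) = -18 + 9*(g + (-2 + w)) = -18 + 9*(-2 + g + w) = -18 + (-18 + 9*g + 9*w) = -36 + 9*g + 9*w)
(S + c(y(-2 - 3, -4), 10))² = (1 + (-36 + 9*((⅓)*(-4)) + 9*10))² = (1 + (-36 + 9*(-4/3) + 90))² = (1 + (-36 - 12 + 90))² = (1 + 42)² = 43² = 1849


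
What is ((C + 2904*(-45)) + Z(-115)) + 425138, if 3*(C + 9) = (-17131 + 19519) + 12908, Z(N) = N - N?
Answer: 898643/3 ≈ 2.9955e+5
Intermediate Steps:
Z(N) = 0
C = 15269/3 (C = -9 + ((-17131 + 19519) + 12908)/3 = -9 + (2388 + 12908)/3 = -9 + (⅓)*15296 = -9 + 15296/3 = 15269/3 ≈ 5089.7)
((C + 2904*(-45)) + Z(-115)) + 425138 = ((15269/3 + 2904*(-45)) + 0) + 425138 = ((15269/3 - 130680) + 0) + 425138 = (-376771/3 + 0) + 425138 = -376771/3 + 425138 = 898643/3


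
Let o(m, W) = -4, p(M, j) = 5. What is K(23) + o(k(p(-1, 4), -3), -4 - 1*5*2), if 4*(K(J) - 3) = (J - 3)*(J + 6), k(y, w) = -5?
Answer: 144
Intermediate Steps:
K(J) = 3 + (-3 + J)*(6 + J)/4 (K(J) = 3 + ((J - 3)*(J + 6))/4 = 3 + ((-3 + J)*(6 + J))/4 = 3 + (-3 + J)*(6 + J)/4)
K(23) + o(k(p(-1, 4), -3), -4 - 1*5*2) = (-3/2 + (¼)*23² + (¾)*23) - 4 = (-3/2 + (¼)*529 + 69/4) - 4 = (-3/2 + 529/4 + 69/4) - 4 = 148 - 4 = 144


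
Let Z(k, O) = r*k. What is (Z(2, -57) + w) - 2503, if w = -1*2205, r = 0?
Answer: -4708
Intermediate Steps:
Z(k, O) = 0 (Z(k, O) = 0*k = 0)
w = -2205
(Z(2, -57) + w) - 2503 = (0 - 2205) - 2503 = -2205 - 2503 = -4708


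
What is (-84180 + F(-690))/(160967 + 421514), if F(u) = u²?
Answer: 391920/582481 ≈ 0.67285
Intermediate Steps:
(-84180 + F(-690))/(160967 + 421514) = (-84180 + (-690)²)/(160967 + 421514) = (-84180 + 476100)/582481 = 391920*(1/582481) = 391920/582481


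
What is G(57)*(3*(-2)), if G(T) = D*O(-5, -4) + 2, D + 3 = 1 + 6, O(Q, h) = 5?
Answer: -132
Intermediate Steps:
D = 4 (D = -3 + (1 + 6) = -3 + 7 = 4)
G(T) = 22 (G(T) = 4*5 + 2 = 20 + 2 = 22)
G(57)*(3*(-2)) = 22*(3*(-2)) = 22*(-6) = -132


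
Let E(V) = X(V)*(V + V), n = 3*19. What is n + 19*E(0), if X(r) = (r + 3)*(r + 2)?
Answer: 57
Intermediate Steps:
X(r) = (2 + r)*(3 + r) (X(r) = (3 + r)*(2 + r) = (2 + r)*(3 + r))
n = 57
E(V) = 2*V*(6 + V**2 + 5*V) (E(V) = (6 + V**2 + 5*V)*(V + V) = (6 + V**2 + 5*V)*(2*V) = 2*V*(6 + V**2 + 5*V))
n + 19*E(0) = 57 + 19*(2*0*(6 + 0**2 + 5*0)) = 57 + 19*(2*0*(6 + 0 + 0)) = 57 + 19*(2*0*6) = 57 + 19*0 = 57 + 0 = 57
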